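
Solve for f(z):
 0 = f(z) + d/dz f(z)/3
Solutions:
 f(z) = C1*exp(-3*z)


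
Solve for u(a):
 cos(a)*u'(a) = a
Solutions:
 u(a) = C1 + Integral(a/cos(a), a)


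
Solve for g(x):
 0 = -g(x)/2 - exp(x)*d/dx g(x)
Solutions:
 g(x) = C1*exp(exp(-x)/2)


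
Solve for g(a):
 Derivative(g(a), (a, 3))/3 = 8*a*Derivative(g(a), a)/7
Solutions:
 g(a) = C1 + Integral(C2*airyai(2*3^(1/3)*7^(2/3)*a/7) + C3*airybi(2*3^(1/3)*7^(2/3)*a/7), a)


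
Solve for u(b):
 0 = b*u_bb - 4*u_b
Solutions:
 u(b) = C1 + C2*b^5


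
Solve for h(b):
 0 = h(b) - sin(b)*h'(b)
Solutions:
 h(b) = C1*sqrt(cos(b) - 1)/sqrt(cos(b) + 1)


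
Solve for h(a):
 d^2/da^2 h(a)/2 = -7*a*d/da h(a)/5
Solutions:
 h(a) = C1 + C2*erf(sqrt(35)*a/5)


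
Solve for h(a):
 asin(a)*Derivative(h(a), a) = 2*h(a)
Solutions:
 h(a) = C1*exp(2*Integral(1/asin(a), a))


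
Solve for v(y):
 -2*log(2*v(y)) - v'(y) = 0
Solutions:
 Integral(1/(log(_y) + log(2)), (_y, v(y)))/2 = C1 - y


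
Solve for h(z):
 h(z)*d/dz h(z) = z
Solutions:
 h(z) = -sqrt(C1 + z^2)
 h(z) = sqrt(C1 + z^2)


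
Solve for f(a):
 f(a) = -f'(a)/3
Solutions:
 f(a) = C1*exp(-3*a)


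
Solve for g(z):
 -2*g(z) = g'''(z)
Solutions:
 g(z) = C3*exp(-2^(1/3)*z) + (C1*sin(2^(1/3)*sqrt(3)*z/2) + C2*cos(2^(1/3)*sqrt(3)*z/2))*exp(2^(1/3)*z/2)


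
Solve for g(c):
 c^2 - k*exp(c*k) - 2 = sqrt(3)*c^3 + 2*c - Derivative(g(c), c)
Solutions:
 g(c) = C1 + sqrt(3)*c^4/4 - c^3/3 + c^2 + 2*c + exp(c*k)


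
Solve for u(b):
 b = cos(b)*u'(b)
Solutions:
 u(b) = C1 + Integral(b/cos(b), b)


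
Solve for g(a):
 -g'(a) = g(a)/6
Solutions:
 g(a) = C1*exp(-a/6)


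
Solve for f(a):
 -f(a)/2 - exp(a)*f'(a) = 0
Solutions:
 f(a) = C1*exp(exp(-a)/2)


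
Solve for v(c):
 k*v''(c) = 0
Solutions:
 v(c) = C1 + C2*c


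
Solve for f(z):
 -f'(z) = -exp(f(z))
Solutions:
 f(z) = log(-1/(C1 + z))


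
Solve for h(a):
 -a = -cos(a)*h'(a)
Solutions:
 h(a) = C1 + Integral(a/cos(a), a)


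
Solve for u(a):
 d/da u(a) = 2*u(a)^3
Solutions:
 u(a) = -sqrt(2)*sqrt(-1/(C1 + 2*a))/2
 u(a) = sqrt(2)*sqrt(-1/(C1 + 2*a))/2


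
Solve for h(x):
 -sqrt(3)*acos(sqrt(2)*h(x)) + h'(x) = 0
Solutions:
 Integral(1/acos(sqrt(2)*_y), (_y, h(x))) = C1 + sqrt(3)*x


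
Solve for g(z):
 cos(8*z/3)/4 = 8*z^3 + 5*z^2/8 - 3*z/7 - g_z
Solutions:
 g(z) = C1 + 2*z^4 + 5*z^3/24 - 3*z^2/14 - 3*sin(8*z/3)/32


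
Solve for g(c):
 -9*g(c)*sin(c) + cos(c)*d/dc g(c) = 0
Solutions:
 g(c) = C1/cos(c)^9


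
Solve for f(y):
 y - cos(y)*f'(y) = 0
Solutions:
 f(y) = C1 + Integral(y/cos(y), y)


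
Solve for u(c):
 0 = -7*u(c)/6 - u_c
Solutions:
 u(c) = C1*exp(-7*c/6)


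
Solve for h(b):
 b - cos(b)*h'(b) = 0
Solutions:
 h(b) = C1 + Integral(b/cos(b), b)


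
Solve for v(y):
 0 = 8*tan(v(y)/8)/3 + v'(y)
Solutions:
 v(y) = -8*asin(C1*exp(-y/3)) + 8*pi
 v(y) = 8*asin(C1*exp(-y/3))


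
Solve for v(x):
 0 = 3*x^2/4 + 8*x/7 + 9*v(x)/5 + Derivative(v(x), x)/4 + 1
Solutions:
 v(x) = C1*exp(-36*x/5) - 5*x^2/12 - 785*x/1512 - 26315/54432


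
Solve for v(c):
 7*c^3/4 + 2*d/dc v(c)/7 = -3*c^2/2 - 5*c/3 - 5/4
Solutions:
 v(c) = C1 - 49*c^4/32 - 7*c^3/4 - 35*c^2/12 - 35*c/8


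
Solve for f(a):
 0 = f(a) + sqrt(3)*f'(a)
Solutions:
 f(a) = C1*exp(-sqrt(3)*a/3)


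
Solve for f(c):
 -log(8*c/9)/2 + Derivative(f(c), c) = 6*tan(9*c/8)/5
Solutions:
 f(c) = C1 + c*log(c)/2 - c*log(3) - c/2 + 3*c*log(2)/2 - 16*log(cos(9*c/8))/15


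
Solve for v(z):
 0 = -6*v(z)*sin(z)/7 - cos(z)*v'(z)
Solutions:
 v(z) = C1*cos(z)^(6/7)


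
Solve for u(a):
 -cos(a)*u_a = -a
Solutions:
 u(a) = C1 + Integral(a/cos(a), a)


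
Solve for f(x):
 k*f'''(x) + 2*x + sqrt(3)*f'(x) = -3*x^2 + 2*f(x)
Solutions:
 f(x) = C1*exp(x*(-3^(2/3)*(sqrt((9 + sqrt(3)/k)/k^2) - 3/k)^(1/3) + 3^(5/6)/(k*(sqrt((9 + sqrt(3)/k)/k^2) - 3/k)^(1/3)))/3) + C2*exp(x*(3^(2/3)*(sqrt((9 + sqrt(3)/k)/k^2) - 3/k)^(1/3)/6 - 3^(1/6)*I*(sqrt((9 + sqrt(3)/k)/k^2) - 3/k)^(1/3)/2 + 2*sqrt(3)/(k*(-3^(2/3) + 3*3^(1/6)*I)*(sqrt((9 + sqrt(3)/k)/k^2) - 3/k)^(1/3)))) + C3*exp(x*(3^(2/3)*(sqrt((9 + sqrt(3)/k)/k^2) - 3/k)^(1/3)/6 + 3^(1/6)*I*(sqrt((9 + sqrt(3)/k)/k^2) - 3/k)^(1/3)/2 - 2*sqrt(3)/(k*(3^(2/3) + 3*3^(1/6)*I)*(sqrt((9 + sqrt(3)/k)/k^2) - 3/k)^(1/3)))) + 3*x^2/2 + x + 3*sqrt(3)*x/2 + sqrt(3)/2 + 9/4


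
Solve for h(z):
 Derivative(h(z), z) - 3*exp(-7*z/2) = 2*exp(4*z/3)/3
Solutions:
 h(z) = C1 + exp(4*z/3)/2 - 6*exp(-7*z/2)/7


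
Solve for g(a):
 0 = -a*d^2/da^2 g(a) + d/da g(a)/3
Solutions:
 g(a) = C1 + C2*a^(4/3)


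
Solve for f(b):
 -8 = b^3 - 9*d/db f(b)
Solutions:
 f(b) = C1 + b^4/36 + 8*b/9


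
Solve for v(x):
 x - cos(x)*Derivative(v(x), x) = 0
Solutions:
 v(x) = C1 + Integral(x/cos(x), x)


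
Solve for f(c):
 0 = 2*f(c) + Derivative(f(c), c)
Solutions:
 f(c) = C1*exp(-2*c)


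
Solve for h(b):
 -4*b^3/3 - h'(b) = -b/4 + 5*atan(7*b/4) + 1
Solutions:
 h(b) = C1 - b^4/3 + b^2/8 - 5*b*atan(7*b/4) - b + 10*log(49*b^2 + 16)/7


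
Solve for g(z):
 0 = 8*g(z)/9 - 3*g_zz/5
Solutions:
 g(z) = C1*exp(-2*sqrt(30)*z/9) + C2*exp(2*sqrt(30)*z/9)


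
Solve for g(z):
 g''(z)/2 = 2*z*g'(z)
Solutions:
 g(z) = C1 + C2*erfi(sqrt(2)*z)


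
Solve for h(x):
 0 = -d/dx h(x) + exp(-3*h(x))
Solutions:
 h(x) = log(C1 + 3*x)/3
 h(x) = log((-3^(1/3) - 3^(5/6)*I)*(C1 + x)^(1/3)/2)
 h(x) = log((-3^(1/3) + 3^(5/6)*I)*(C1 + x)^(1/3)/2)


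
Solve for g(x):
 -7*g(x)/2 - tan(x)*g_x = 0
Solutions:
 g(x) = C1/sin(x)^(7/2)


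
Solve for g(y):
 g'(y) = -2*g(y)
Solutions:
 g(y) = C1*exp(-2*y)


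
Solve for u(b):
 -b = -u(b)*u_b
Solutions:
 u(b) = -sqrt(C1 + b^2)
 u(b) = sqrt(C1 + b^2)


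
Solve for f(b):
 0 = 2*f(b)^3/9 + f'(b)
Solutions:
 f(b) = -3*sqrt(2)*sqrt(-1/(C1 - 2*b))/2
 f(b) = 3*sqrt(2)*sqrt(-1/(C1 - 2*b))/2


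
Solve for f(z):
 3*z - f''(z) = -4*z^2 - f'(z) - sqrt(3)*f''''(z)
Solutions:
 f(z) = C1 + C2*exp(z*(2*6^(1/3)/(sqrt(81 - 4*sqrt(3)) + 9)^(1/3) + 2^(2/3)*3^(1/6)*(sqrt(81 - 4*sqrt(3)) + 9)^(1/3))/12)*sin(z*(-6^(2/3)*(sqrt(81 - 4*sqrt(3)) + 9)^(1/3) + 2*2^(1/3)*3^(5/6)/(sqrt(81 - 4*sqrt(3)) + 9)^(1/3))/12) + C3*exp(z*(2*6^(1/3)/(sqrt(81 - 4*sqrt(3)) + 9)^(1/3) + 2^(2/3)*3^(1/6)*(sqrt(81 - 4*sqrt(3)) + 9)^(1/3))/12)*cos(z*(-6^(2/3)*(sqrt(81 - 4*sqrt(3)) + 9)^(1/3) + 2*2^(1/3)*3^(5/6)/(sqrt(81 - 4*sqrt(3)) + 9)^(1/3))/12) + C4*exp(-z*(2*6^(1/3)/(sqrt(81 - 4*sqrt(3)) + 9)^(1/3) + 2^(2/3)*3^(1/6)*(sqrt(81 - 4*sqrt(3)) + 9)^(1/3))/6) - 4*z^3/3 - 11*z^2/2 - 11*z


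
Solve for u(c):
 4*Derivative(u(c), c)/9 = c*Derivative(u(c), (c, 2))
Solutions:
 u(c) = C1 + C2*c^(13/9)


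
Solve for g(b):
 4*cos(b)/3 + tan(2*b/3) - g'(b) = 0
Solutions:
 g(b) = C1 - 3*log(cos(2*b/3))/2 + 4*sin(b)/3


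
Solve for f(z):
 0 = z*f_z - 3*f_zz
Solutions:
 f(z) = C1 + C2*erfi(sqrt(6)*z/6)


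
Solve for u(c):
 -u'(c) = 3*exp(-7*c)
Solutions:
 u(c) = C1 + 3*exp(-7*c)/7


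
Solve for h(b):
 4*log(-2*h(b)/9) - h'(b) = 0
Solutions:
 -Integral(1/(log(-_y) - 2*log(3) + log(2)), (_y, h(b)))/4 = C1 - b


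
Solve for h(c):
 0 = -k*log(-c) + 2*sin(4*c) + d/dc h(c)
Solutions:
 h(c) = C1 + c*k*(log(-c) - 1) + cos(4*c)/2


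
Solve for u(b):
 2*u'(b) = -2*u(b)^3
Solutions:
 u(b) = -sqrt(2)*sqrt(-1/(C1 - b))/2
 u(b) = sqrt(2)*sqrt(-1/(C1 - b))/2


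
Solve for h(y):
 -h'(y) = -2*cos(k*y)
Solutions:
 h(y) = C1 + 2*sin(k*y)/k


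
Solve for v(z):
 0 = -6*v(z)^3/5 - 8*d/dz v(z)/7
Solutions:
 v(z) = -sqrt(10)*sqrt(-1/(C1 - 21*z))
 v(z) = sqrt(10)*sqrt(-1/(C1 - 21*z))


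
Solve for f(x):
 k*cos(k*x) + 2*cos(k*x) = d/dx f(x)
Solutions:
 f(x) = C1 + sin(k*x) + 2*sin(k*x)/k


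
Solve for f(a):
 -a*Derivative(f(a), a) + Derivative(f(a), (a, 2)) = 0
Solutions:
 f(a) = C1 + C2*erfi(sqrt(2)*a/2)


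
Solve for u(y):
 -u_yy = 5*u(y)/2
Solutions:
 u(y) = C1*sin(sqrt(10)*y/2) + C2*cos(sqrt(10)*y/2)


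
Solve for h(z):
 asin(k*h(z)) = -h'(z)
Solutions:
 Integral(1/asin(_y*k), (_y, h(z))) = C1 - z


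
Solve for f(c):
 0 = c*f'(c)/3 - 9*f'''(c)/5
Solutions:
 f(c) = C1 + Integral(C2*airyai(5^(1/3)*c/3) + C3*airybi(5^(1/3)*c/3), c)


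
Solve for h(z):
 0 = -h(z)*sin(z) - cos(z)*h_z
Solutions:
 h(z) = C1*cos(z)


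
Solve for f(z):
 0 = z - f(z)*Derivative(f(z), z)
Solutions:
 f(z) = -sqrt(C1 + z^2)
 f(z) = sqrt(C1 + z^2)


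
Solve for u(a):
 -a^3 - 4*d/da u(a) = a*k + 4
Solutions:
 u(a) = C1 - a^4/16 - a^2*k/8 - a


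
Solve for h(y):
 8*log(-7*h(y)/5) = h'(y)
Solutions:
 -Integral(1/(log(-_y) - log(5) + log(7)), (_y, h(y)))/8 = C1 - y


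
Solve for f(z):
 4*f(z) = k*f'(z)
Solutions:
 f(z) = C1*exp(4*z/k)


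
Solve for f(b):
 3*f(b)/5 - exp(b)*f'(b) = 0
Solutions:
 f(b) = C1*exp(-3*exp(-b)/5)


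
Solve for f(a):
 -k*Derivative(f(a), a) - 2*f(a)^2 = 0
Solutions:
 f(a) = k/(C1*k + 2*a)


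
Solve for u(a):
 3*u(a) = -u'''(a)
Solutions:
 u(a) = C3*exp(-3^(1/3)*a) + (C1*sin(3^(5/6)*a/2) + C2*cos(3^(5/6)*a/2))*exp(3^(1/3)*a/2)


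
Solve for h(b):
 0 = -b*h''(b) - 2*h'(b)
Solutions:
 h(b) = C1 + C2/b


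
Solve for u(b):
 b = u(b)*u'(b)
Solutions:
 u(b) = -sqrt(C1 + b^2)
 u(b) = sqrt(C1 + b^2)


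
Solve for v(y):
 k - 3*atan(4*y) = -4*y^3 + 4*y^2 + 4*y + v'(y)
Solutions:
 v(y) = C1 + k*y + y^4 - 4*y^3/3 - 2*y^2 - 3*y*atan(4*y) + 3*log(16*y^2 + 1)/8


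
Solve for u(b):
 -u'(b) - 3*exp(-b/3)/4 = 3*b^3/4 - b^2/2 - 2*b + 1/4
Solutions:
 u(b) = C1 - 3*b^4/16 + b^3/6 + b^2 - b/4 + 9*exp(-b/3)/4


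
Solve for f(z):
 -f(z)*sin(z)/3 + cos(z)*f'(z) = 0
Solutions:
 f(z) = C1/cos(z)^(1/3)


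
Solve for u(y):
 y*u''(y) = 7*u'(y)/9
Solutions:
 u(y) = C1 + C2*y^(16/9)


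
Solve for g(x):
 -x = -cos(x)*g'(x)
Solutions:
 g(x) = C1 + Integral(x/cos(x), x)


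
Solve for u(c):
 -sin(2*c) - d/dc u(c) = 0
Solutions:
 u(c) = C1 + cos(2*c)/2


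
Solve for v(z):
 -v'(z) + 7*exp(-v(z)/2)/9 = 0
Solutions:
 v(z) = 2*log(C1 + 7*z/18)


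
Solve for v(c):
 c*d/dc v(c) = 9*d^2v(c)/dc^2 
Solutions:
 v(c) = C1 + C2*erfi(sqrt(2)*c/6)


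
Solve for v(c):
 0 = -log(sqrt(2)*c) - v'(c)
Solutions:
 v(c) = C1 - c*log(c) - c*log(2)/2 + c


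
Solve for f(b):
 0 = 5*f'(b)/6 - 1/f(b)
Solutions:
 f(b) = -sqrt(C1 + 60*b)/5
 f(b) = sqrt(C1 + 60*b)/5


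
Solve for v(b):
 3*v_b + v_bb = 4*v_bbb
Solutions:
 v(b) = C1 + C2*exp(-3*b/4) + C3*exp(b)


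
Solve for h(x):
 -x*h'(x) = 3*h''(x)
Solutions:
 h(x) = C1 + C2*erf(sqrt(6)*x/6)


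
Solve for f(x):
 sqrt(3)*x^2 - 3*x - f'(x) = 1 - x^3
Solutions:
 f(x) = C1 + x^4/4 + sqrt(3)*x^3/3 - 3*x^2/2 - x


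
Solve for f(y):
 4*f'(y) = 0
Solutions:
 f(y) = C1


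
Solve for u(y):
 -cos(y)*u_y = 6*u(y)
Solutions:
 u(y) = C1*(sin(y)^3 - 3*sin(y)^2 + 3*sin(y) - 1)/(sin(y)^3 + 3*sin(y)^2 + 3*sin(y) + 1)


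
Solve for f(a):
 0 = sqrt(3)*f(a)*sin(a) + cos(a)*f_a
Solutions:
 f(a) = C1*cos(a)^(sqrt(3))


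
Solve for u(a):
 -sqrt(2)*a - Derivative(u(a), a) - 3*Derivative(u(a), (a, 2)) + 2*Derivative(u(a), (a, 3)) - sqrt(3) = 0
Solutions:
 u(a) = C1 + C2*exp(a*(3 - sqrt(17))/4) + C3*exp(a*(3 + sqrt(17))/4) - sqrt(2)*a^2/2 - sqrt(3)*a + 3*sqrt(2)*a


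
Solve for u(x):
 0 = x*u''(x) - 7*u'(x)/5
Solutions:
 u(x) = C1 + C2*x^(12/5)


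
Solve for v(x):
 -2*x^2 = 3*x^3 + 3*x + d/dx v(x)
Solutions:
 v(x) = C1 - 3*x^4/4 - 2*x^3/3 - 3*x^2/2


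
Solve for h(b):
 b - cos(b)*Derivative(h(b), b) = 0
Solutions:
 h(b) = C1 + Integral(b/cos(b), b)


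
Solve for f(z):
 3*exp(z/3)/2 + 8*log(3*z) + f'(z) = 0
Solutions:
 f(z) = C1 - 8*z*log(z) + 8*z*(1 - log(3)) - 9*exp(z/3)/2


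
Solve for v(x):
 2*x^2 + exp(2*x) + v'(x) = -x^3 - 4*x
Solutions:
 v(x) = C1 - x^4/4 - 2*x^3/3 - 2*x^2 - exp(2*x)/2


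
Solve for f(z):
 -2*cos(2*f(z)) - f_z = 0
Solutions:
 f(z) = -asin((C1 + exp(8*z))/(C1 - exp(8*z)))/2 + pi/2
 f(z) = asin((C1 + exp(8*z))/(C1 - exp(8*z)))/2


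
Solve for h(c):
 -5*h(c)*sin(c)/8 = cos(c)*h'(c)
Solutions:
 h(c) = C1*cos(c)^(5/8)


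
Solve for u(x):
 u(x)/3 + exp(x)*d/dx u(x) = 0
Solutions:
 u(x) = C1*exp(exp(-x)/3)


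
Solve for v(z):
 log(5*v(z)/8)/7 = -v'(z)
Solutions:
 -7*Integral(1/(-log(_y) - log(5) + 3*log(2)), (_y, v(z))) = C1 - z


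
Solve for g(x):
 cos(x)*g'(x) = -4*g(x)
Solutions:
 g(x) = C1*(sin(x)^2 - 2*sin(x) + 1)/(sin(x)^2 + 2*sin(x) + 1)


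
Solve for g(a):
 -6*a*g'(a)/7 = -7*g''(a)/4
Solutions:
 g(a) = C1 + C2*erfi(2*sqrt(3)*a/7)


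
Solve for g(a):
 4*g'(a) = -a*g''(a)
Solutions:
 g(a) = C1 + C2/a^3


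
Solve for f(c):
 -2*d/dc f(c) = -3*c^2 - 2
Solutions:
 f(c) = C1 + c^3/2 + c


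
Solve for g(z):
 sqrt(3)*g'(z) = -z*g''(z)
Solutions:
 g(z) = C1 + C2*z^(1 - sqrt(3))


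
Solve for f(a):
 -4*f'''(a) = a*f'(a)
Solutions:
 f(a) = C1 + Integral(C2*airyai(-2^(1/3)*a/2) + C3*airybi(-2^(1/3)*a/2), a)


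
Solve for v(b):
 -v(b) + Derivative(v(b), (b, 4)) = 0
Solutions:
 v(b) = C1*exp(-b) + C2*exp(b) + C3*sin(b) + C4*cos(b)


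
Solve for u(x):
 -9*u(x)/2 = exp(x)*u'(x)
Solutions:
 u(x) = C1*exp(9*exp(-x)/2)


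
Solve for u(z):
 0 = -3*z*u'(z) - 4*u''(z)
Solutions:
 u(z) = C1 + C2*erf(sqrt(6)*z/4)


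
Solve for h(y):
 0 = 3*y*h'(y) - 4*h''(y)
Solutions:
 h(y) = C1 + C2*erfi(sqrt(6)*y/4)


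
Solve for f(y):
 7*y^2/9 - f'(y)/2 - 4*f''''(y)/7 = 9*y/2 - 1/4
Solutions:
 f(y) = C1 + C4*exp(-7^(1/3)*y/2) + 14*y^3/27 - 9*y^2/2 + y/2 + (C2*sin(sqrt(3)*7^(1/3)*y/4) + C3*cos(sqrt(3)*7^(1/3)*y/4))*exp(7^(1/3)*y/4)


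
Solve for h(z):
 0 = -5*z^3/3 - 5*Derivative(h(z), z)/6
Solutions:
 h(z) = C1 - z^4/2


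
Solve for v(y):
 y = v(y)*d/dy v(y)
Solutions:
 v(y) = -sqrt(C1 + y^2)
 v(y) = sqrt(C1 + y^2)


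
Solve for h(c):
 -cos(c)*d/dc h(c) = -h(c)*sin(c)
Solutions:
 h(c) = C1/cos(c)


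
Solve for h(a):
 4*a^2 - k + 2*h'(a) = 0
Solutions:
 h(a) = C1 - 2*a^3/3 + a*k/2


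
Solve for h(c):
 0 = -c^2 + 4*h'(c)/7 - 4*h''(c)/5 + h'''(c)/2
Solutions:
 h(c) = C1 + 7*c^3/12 + 49*c^2/20 + 1519*c/400 + (C2*sin(2*sqrt(154)*c/35) + C3*cos(2*sqrt(154)*c/35))*exp(4*c/5)


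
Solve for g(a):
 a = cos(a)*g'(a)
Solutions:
 g(a) = C1 + Integral(a/cos(a), a)


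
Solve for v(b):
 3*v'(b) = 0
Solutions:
 v(b) = C1


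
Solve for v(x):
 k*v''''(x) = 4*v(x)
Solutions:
 v(x) = C1*exp(-sqrt(2)*x*(1/k)^(1/4)) + C2*exp(sqrt(2)*x*(1/k)^(1/4)) + C3*exp(-sqrt(2)*I*x*(1/k)^(1/4)) + C4*exp(sqrt(2)*I*x*(1/k)^(1/4))


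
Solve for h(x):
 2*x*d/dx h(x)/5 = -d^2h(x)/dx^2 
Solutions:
 h(x) = C1 + C2*erf(sqrt(5)*x/5)


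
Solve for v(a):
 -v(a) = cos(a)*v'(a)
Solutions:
 v(a) = C1*sqrt(sin(a) - 1)/sqrt(sin(a) + 1)


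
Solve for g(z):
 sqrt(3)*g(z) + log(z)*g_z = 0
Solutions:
 g(z) = C1*exp(-sqrt(3)*Integral(1/log(z), z))


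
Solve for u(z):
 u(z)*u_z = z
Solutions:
 u(z) = -sqrt(C1 + z^2)
 u(z) = sqrt(C1 + z^2)


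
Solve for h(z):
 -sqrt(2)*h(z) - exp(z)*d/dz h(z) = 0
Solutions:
 h(z) = C1*exp(sqrt(2)*exp(-z))


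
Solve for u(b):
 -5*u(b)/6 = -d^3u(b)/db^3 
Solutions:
 u(b) = C3*exp(5^(1/3)*6^(2/3)*b/6) + (C1*sin(2^(2/3)*3^(1/6)*5^(1/3)*b/4) + C2*cos(2^(2/3)*3^(1/6)*5^(1/3)*b/4))*exp(-5^(1/3)*6^(2/3)*b/12)


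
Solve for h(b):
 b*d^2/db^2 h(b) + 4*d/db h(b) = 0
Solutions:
 h(b) = C1 + C2/b^3


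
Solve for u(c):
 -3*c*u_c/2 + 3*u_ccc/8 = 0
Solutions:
 u(c) = C1 + Integral(C2*airyai(2^(2/3)*c) + C3*airybi(2^(2/3)*c), c)


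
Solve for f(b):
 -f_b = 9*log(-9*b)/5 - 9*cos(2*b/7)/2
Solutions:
 f(b) = C1 - 9*b*log(-b)/5 - 18*b*log(3)/5 + 9*b/5 + 63*sin(2*b/7)/4


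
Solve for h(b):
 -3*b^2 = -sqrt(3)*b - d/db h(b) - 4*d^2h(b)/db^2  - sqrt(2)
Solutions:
 h(b) = C1 + C2*exp(-b/4) + b^3 - 12*b^2 - sqrt(3)*b^2/2 - sqrt(2)*b + 4*sqrt(3)*b + 96*b


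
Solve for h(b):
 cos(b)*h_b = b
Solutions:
 h(b) = C1 + Integral(b/cos(b), b)


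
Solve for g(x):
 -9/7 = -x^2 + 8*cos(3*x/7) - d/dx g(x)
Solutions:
 g(x) = C1 - x^3/3 + 9*x/7 + 56*sin(3*x/7)/3


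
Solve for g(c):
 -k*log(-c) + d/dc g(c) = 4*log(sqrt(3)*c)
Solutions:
 g(c) = C1 + c*(k + 4)*log(c) + c*(-k + I*pi*k - 4 + 2*log(3))


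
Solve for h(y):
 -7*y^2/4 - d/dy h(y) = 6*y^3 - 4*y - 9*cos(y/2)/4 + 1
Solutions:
 h(y) = C1 - 3*y^4/2 - 7*y^3/12 + 2*y^2 - y + 9*sin(y/2)/2


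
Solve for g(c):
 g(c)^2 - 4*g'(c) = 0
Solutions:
 g(c) = -4/(C1 + c)


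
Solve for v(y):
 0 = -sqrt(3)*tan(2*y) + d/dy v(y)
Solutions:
 v(y) = C1 - sqrt(3)*log(cos(2*y))/2


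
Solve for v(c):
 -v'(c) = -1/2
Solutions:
 v(c) = C1 + c/2


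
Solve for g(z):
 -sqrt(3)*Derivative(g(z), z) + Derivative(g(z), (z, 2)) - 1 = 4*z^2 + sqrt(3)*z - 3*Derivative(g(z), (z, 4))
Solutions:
 g(z) = C1 + C2*exp(-2^(1/3)*3^(1/6)*z*(-6/(27 + sqrt(741))^(1/3) + 2^(1/3)*3^(2/3)*(27 + sqrt(741))^(1/3))/36)*sin(z*(2*18^(1/3)/(27 + sqrt(741))^(1/3) + 12^(1/3)*(27 + sqrt(741))^(1/3))/12) + C3*exp(-2^(1/3)*3^(1/6)*z*(-6/(27 + sqrt(741))^(1/3) + 2^(1/3)*3^(2/3)*(27 + sqrt(741))^(1/3))/36)*cos(z*(2*18^(1/3)/(27 + sqrt(741))^(1/3) + 12^(1/3)*(27 + sqrt(741))^(1/3))/12) + C4*exp(2^(1/3)*3^(1/6)*z*(-6/(27 + sqrt(741))^(1/3) + 2^(1/3)*3^(2/3)*(27 + sqrt(741))^(1/3))/18) - 4*sqrt(3)*z^3/9 - 11*z^2/6 - 14*sqrt(3)*z/9


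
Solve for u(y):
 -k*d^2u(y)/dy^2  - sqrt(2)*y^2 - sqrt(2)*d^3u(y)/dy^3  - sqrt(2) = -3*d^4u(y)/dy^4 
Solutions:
 u(y) = C1 + C2*y + C3*exp(sqrt(2)*y*(1 - sqrt(6*k + 1))/6) + C4*exp(sqrt(2)*y*(sqrt(6*k + 1) + 1)/6) - sqrt(2)*y^4/(12*k) + sqrt(2)*y^2*(-1/2 - 3/k - 2/k^2)/k + 2*y^3/(3*k^2)


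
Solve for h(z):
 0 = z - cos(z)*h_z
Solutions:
 h(z) = C1 + Integral(z/cos(z), z)


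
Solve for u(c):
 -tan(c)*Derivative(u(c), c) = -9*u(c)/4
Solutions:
 u(c) = C1*sin(c)^(9/4)


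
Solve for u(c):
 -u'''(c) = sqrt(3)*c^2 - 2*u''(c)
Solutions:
 u(c) = C1 + C2*c + C3*exp(2*c) + sqrt(3)*c^4/24 + sqrt(3)*c^3/12 + sqrt(3)*c^2/8


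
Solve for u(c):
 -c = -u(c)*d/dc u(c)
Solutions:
 u(c) = -sqrt(C1 + c^2)
 u(c) = sqrt(C1 + c^2)


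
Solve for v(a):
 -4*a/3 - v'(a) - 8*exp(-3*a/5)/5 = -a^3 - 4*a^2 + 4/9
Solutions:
 v(a) = C1 + a^4/4 + 4*a^3/3 - 2*a^2/3 - 4*a/9 + 8*exp(-3*a/5)/3


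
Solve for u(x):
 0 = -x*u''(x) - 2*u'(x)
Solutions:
 u(x) = C1 + C2/x


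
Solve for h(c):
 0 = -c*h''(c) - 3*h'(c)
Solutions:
 h(c) = C1 + C2/c^2


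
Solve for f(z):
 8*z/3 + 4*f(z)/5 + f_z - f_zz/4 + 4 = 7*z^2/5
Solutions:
 f(z) = C1*exp(2*z*(1 - 3*sqrt(5)/5)) + C2*exp(2*z*(1 + 3*sqrt(5)/5)) + 7*z^2/4 - 185*z/24 + 275/48


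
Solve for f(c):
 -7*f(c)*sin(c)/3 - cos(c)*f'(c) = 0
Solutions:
 f(c) = C1*cos(c)^(7/3)


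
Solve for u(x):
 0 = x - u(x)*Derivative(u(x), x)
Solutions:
 u(x) = -sqrt(C1 + x^2)
 u(x) = sqrt(C1 + x^2)


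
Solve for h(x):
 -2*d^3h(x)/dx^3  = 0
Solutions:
 h(x) = C1 + C2*x + C3*x^2


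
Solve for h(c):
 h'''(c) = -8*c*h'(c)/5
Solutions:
 h(c) = C1 + Integral(C2*airyai(-2*5^(2/3)*c/5) + C3*airybi(-2*5^(2/3)*c/5), c)


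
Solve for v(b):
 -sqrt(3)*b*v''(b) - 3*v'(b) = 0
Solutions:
 v(b) = C1 + C2*b^(1 - sqrt(3))


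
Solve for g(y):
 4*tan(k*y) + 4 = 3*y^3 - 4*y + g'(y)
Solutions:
 g(y) = C1 - 3*y^4/4 + 2*y^2 + 4*y + 4*Piecewise((-log(cos(k*y))/k, Ne(k, 0)), (0, True))


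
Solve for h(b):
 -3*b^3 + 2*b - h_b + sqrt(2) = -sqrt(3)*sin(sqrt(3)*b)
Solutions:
 h(b) = C1 - 3*b^4/4 + b^2 + sqrt(2)*b - cos(sqrt(3)*b)


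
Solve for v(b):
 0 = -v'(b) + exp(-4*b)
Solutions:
 v(b) = C1 - exp(-4*b)/4


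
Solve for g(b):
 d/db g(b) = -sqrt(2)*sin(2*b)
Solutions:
 g(b) = C1 + sqrt(2)*cos(2*b)/2


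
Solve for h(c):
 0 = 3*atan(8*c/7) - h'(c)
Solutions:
 h(c) = C1 + 3*c*atan(8*c/7) - 21*log(64*c^2 + 49)/16


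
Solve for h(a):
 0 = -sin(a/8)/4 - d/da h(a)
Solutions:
 h(a) = C1 + 2*cos(a/8)


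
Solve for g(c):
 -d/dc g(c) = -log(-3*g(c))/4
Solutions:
 -4*Integral(1/(log(-_y) + log(3)), (_y, g(c))) = C1 - c


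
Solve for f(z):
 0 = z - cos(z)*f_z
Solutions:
 f(z) = C1 + Integral(z/cos(z), z)


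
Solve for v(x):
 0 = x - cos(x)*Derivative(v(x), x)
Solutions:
 v(x) = C1 + Integral(x/cos(x), x)


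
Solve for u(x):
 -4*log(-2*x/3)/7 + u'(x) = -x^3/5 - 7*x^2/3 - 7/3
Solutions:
 u(x) = C1 - x^4/20 - 7*x^3/9 + 4*x*log(-x)/7 + x*(-61 - 12*log(3) + 12*log(2))/21


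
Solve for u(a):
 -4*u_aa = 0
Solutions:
 u(a) = C1 + C2*a


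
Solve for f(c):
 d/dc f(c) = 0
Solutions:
 f(c) = C1


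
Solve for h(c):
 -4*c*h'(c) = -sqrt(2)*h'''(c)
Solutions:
 h(c) = C1 + Integral(C2*airyai(sqrt(2)*c) + C3*airybi(sqrt(2)*c), c)


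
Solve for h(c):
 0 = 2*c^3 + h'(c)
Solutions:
 h(c) = C1 - c^4/2


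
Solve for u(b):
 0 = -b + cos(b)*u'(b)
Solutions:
 u(b) = C1 + Integral(b/cos(b), b)


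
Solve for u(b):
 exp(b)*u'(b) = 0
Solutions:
 u(b) = C1


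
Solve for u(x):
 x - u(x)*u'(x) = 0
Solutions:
 u(x) = -sqrt(C1 + x^2)
 u(x) = sqrt(C1 + x^2)


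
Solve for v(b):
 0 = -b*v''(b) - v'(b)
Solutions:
 v(b) = C1 + C2*log(b)


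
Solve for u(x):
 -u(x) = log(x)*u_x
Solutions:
 u(x) = C1*exp(-Integral(1/log(x), x))


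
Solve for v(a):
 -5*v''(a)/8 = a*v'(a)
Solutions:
 v(a) = C1 + C2*erf(2*sqrt(5)*a/5)


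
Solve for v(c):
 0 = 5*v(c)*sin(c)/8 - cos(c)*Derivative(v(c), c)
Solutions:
 v(c) = C1/cos(c)^(5/8)


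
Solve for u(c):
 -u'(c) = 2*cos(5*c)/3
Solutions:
 u(c) = C1 - 2*sin(5*c)/15


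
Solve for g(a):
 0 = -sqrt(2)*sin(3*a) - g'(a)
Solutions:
 g(a) = C1 + sqrt(2)*cos(3*a)/3


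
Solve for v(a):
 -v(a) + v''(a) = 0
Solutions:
 v(a) = C1*exp(-a) + C2*exp(a)


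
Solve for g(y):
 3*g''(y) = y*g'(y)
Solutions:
 g(y) = C1 + C2*erfi(sqrt(6)*y/6)


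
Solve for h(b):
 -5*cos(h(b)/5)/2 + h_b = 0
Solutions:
 -5*b/2 - 5*log(sin(h(b)/5) - 1)/2 + 5*log(sin(h(b)/5) + 1)/2 = C1


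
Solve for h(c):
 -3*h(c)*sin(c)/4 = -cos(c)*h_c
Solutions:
 h(c) = C1/cos(c)^(3/4)


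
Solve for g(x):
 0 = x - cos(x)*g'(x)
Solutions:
 g(x) = C1 + Integral(x/cos(x), x)


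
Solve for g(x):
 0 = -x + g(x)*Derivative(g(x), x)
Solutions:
 g(x) = -sqrt(C1 + x^2)
 g(x) = sqrt(C1 + x^2)


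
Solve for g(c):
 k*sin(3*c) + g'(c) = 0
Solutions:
 g(c) = C1 + k*cos(3*c)/3


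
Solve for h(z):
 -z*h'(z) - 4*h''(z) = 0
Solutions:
 h(z) = C1 + C2*erf(sqrt(2)*z/4)


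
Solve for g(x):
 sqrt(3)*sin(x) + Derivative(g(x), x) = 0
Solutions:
 g(x) = C1 + sqrt(3)*cos(x)


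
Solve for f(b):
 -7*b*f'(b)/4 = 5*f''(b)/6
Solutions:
 f(b) = C1 + C2*erf(sqrt(105)*b/10)


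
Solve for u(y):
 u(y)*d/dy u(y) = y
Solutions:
 u(y) = -sqrt(C1 + y^2)
 u(y) = sqrt(C1 + y^2)


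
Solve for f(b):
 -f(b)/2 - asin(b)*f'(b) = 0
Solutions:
 f(b) = C1*exp(-Integral(1/asin(b), b)/2)


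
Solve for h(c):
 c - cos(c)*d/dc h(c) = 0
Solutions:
 h(c) = C1 + Integral(c/cos(c), c)


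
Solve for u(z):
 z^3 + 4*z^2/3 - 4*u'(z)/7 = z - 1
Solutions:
 u(z) = C1 + 7*z^4/16 + 7*z^3/9 - 7*z^2/8 + 7*z/4


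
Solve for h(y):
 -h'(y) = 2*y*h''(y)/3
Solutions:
 h(y) = C1 + C2/sqrt(y)


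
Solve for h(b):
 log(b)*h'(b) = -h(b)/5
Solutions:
 h(b) = C1*exp(-Integral(1/log(b), b)/5)


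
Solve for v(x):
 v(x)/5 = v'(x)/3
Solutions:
 v(x) = C1*exp(3*x/5)


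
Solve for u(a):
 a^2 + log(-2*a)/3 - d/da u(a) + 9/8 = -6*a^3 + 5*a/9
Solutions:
 u(a) = C1 + 3*a^4/2 + a^3/3 - 5*a^2/18 + a*log(-a)/3 + a*(8*log(2) + 19)/24


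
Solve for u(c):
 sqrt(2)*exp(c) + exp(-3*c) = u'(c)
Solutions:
 u(c) = C1 + sqrt(2)*exp(c) - exp(-3*c)/3


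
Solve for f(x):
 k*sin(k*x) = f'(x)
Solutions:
 f(x) = C1 - cos(k*x)


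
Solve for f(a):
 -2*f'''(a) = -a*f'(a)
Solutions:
 f(a) = C1 + Integral(C2*airyai(2^(2/3)*a/2) + C3*airybi(2^(2/3)*a/2), a)


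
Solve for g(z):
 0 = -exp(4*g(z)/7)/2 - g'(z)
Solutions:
 g(z) = 7*log(-(1/(C1 + 2*z))^(1/4)) + 7*log(7)/4
 g(z) = 7*log(1/(C1 + 2*z))/4 + 7*log(7)/4
 g(z) = 7*log(-I*(1/(C1 + 2*z))^(1/4)) + 7*log(7)/4
 g(z) = 7*log(I*(1/(C1 + 2*z))^(1/4)) + 7*log(7)/4


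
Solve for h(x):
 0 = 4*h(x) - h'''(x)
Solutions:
 h(x) = C3*exp(2^(2/3)*x) + (C1*sin(2^(2/3)*sqrt(3)*x/2) + C2*cos(2^(2/3)*sqrt(3)*x/2))*exp(-2^(2/3)*x/2)


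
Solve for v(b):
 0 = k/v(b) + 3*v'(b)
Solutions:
 v(b) = -sqrt(C1 - 6*b*k)/3
 v(b) = sqrt(C1 - 6*b*k)/3


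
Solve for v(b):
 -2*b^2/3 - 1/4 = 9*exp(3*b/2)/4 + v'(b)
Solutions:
 v(b) = C1 - 2*b^3/9 - b/4 - 3*exp(3*b/2)/2


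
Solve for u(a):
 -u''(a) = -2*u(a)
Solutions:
 u(a) = C1*exp(-sqrt(2)*a) + C2*exp(sqrt(2)*a)


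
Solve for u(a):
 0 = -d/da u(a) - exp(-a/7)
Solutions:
 u(a) = C1 + 7*exp(-a/7)


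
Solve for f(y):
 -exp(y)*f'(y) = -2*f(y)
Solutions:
 f(y) = C1*exp(-2*exp(-y))


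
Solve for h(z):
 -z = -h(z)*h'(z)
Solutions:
 h(z) = -sqrt(C1 + z^2)
 h(z) = sqrt(C1 + z^2)


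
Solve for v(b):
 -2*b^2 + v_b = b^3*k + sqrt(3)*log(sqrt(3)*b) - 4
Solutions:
 v(b) = C1 + b^4*k/4 + 2*b^3/3 + sqrt(3)*b*log(b) - 4*b - sqrt(3)*b + sqrt(3)*b*log(3)/2


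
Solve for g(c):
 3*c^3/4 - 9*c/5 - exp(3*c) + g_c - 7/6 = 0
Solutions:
 g(c) = C1 - 3*c^4/16 + 9*c^2/10 + 7*c/6 + exp(3*c)/3


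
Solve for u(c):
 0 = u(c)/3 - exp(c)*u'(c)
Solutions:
 u(c) = C1*exp(-exp(-c)/3)


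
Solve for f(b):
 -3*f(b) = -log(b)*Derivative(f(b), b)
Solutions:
 f(b) = C1*exp(3*Integral(1/log(b), b))


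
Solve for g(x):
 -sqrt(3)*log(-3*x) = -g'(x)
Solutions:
 g(x) = C1 + sqrt(3)*x*log(-x) + sqrt(3)*x*(-1 + log(3))


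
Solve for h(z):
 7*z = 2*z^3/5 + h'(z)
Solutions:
 h(z) = C1 - z^4/10 + 7*z^2/2


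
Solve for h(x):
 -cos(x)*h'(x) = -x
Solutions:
 h(x) = C1 + Integral(x/cos(x), x)


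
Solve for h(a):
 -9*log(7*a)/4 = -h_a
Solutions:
 h(a) = C1 + 9*a*log(a)/4 - 9*a/4 + 9*a*log(7)/4


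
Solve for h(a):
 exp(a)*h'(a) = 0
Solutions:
 h(a) = C1


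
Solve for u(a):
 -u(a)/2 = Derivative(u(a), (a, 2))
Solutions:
 u(a) = C1*sin(sqrt(2)*a/2) + C2*cos(sqrt(2)*a/2)


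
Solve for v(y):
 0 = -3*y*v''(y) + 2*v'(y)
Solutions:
 v(y) = C1 + C2*y^(5/3)


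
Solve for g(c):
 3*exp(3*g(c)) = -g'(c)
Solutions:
 g(c) = log((-3^(2/3) - 3*3^(1/6)*I)*(1/(C1 + 3*c))^(1/3)/6)
 g(c) = log((-3^(2/3) + 3*3^(1/6)*I)*(1/(C1 + 3*c))^(1/3)/6)
 g(c) = log(1/(C1 + 9*c))/3


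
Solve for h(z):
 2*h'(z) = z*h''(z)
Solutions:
 h(z) = C1 + C2*z^3


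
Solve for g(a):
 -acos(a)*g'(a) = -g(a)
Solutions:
 g(a) = C1*exp(Integral(1/acos(a), a))


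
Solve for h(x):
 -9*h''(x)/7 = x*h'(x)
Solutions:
 h(x) = C1 + C2*erf(sqrt(14)*x/6)


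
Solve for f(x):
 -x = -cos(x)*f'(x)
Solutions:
 f(x) = C1 + Integral(x/cos(x), x)


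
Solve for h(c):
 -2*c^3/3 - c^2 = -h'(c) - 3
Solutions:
 h(c) = C1 + c^4/6 + c^3/3 - 3*c


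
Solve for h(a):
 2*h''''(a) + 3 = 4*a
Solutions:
 h(a) = C1 + C2*a + C3*a^2 + C4*a^3 + a^5/60 - a^4/16


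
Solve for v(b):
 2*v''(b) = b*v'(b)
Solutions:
 v(b) = C1 + C2*erfi(b/2)


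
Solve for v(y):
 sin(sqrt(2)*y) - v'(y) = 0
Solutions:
 v(y) = C1 - sqrt(2)*cos(sqrt(2)*y)/2


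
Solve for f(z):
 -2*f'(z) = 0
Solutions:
 f(z) = C1


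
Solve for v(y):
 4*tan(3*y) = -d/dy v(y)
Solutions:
 v(y) = C1 + 4*log(cos(3*y))/3


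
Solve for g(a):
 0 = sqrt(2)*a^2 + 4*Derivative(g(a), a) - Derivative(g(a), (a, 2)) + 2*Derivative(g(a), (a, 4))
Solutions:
 g(a) = C1 + C2*exp(3^(1/3)*a*(3^(1/3)/(sqrt(1290)/4 + 9)^(1/3) + 2*(sqrt(1290)/4 + 9)^(1/3))/12)*sin(sqrt(3)*a*(-2*(3*sqrt(1290)/4 + 27)^(1/3) + 3/(3*sqrt(1290)/4 + 27)^(1/3))/12) + C3*exp(3^(1/3)*a*(3^(1/3)/(sqrt(1290)/4 + 9)^(1/3) + 2*(sqrt(1290)/4 + 9)^(1/3))/12)*cos(sqrt(3)*a*(-2*(3*sqrt(1290)/4 + 27)^(1/3) + 3/(3*sqrt(1290)/4 + 27)^(1/3))/12) + C4*exp(-3^(1/3)*a*(3^(1/3)/(sqrt(1290)/4 + 9)^(1/3) + 2*(sqrt(1290)/4 + 9)^(1/3))/6) - sqrt(2)*a^3/12 - sqrt(2)*a^2/16 - sqrt(2)*a/32


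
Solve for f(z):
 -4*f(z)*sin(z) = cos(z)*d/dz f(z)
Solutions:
 f(z) = C1*cos(z)^4


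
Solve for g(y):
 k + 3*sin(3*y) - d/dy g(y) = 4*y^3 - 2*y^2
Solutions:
 g(y) = C1 + k*y - y^4 + 2*y^3/3 - cos(3*y)


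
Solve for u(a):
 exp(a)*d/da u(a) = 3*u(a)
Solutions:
 u(a) = C1*exp(-3*exp(-a))


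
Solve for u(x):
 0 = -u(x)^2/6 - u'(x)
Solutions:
 u(x) = 6/(C1 + x)


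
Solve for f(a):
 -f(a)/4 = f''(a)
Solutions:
 f(a) = C1*sin(a/2) + C2*cos(a/2)


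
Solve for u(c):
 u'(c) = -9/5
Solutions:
 u(c) = C1 - 9*c/5


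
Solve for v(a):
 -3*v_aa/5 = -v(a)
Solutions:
 v(a) = C1*exp(-sqrt(15)*a/3) + C2*exp(sqrt(15)*a/3)


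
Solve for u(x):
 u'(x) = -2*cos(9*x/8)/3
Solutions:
 u(x) = C1 - 16*sin(9*x/8)/27


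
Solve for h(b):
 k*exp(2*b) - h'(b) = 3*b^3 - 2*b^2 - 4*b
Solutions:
 h(b) = C1 - 3*b^4/4 + 2*b^3/3 + 2*b^2 + k*exp(2*b)/2


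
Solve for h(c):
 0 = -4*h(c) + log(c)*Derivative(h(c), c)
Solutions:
 h(c) = C1*exp(4*Integral(1/log(c), c))


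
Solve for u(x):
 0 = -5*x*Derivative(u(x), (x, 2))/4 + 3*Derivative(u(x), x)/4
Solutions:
 u(x) = C1 + C2*x^(8/5)


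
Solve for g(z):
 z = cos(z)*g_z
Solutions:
 g(z) = C1 + Integral(z/cos(z), z)


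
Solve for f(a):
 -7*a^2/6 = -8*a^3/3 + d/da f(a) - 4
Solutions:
 f(a) = C1 + 2*a^4/3 - 7*a^3/18 + 4*a


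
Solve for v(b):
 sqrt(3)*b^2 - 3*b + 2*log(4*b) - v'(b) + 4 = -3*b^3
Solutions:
 v(b) = C1 + 3*b^4/4 + sqrt(3)*b^3/3 - 3*b^2/2 + 2*b*log(b) + 2*b + 4*b*log(2)


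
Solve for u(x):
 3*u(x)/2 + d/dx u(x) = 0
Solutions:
 u(x) = C1*exp(-3*x/2)


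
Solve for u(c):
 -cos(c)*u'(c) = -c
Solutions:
 u(c) = C1 + Integral(c/cos(c), c)


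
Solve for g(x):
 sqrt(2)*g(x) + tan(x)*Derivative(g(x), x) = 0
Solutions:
 g(x) = C1/sin(x)^(sqrt(2))


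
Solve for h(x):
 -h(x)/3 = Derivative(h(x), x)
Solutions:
 h(x) = C1*exp(-x/3)


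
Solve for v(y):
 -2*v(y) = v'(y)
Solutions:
 v(y) = C1*exp(-2*y)


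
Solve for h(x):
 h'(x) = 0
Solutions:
 h(x) = C1


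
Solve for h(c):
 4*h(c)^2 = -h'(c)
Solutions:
 h(c) = 1/(C1 + 4*c)


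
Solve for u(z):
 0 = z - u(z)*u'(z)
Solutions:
 u(z) = -sqrt(C1 + z^2)
 u(z) = sqrt(C1 + z^2)


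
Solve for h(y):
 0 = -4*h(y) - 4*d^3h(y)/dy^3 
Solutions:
 h(y) = C3*exp(-y) + (C1*sin(sqrt(3)*y/2) + C2*cos(sqrt(3)*y/2))*exp(y/2)


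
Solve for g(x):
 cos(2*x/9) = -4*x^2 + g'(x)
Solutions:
 g(x) = C1 + 4*x^3/3 + 9*sin(2*x/9)/2


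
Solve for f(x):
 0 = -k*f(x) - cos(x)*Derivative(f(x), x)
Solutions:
 f(x) = C1*exp(k*(log(sin(x) - 1) - log(sin(x) + 1))/2)


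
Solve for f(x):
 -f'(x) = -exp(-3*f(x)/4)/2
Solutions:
 f(x) = 4*log(C1 + 3*x/8)/3
 f(x) = 4*log((-3^(1/3) - 3^(5/6)*I)*(C1 + x)^(1/3)/4)
 f(x) = 4*log((-3^(1/3) + 3^(5/6)*I)*(C1 + x)^(1/3)/4)


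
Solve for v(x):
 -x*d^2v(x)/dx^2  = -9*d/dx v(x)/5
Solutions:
 v(x) = C1 + C2*x^(14/5)


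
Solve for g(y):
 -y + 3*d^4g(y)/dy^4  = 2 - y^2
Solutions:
 g(y) = C1 + C2*y + C3*y^2 + C4*y^3 - y^6/1080 + y^5/360 + y^4/36


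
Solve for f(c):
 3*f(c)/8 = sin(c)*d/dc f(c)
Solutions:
 f(c) = C1*(cos(c) - 1)^(3/16)/(cos(c) + 1)^(3/16)


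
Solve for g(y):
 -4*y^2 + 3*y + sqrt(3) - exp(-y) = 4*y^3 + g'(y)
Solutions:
 g(y) = C1 - y^4 - 4*y^3/3 + 3*y^2/2 + sqrt(3)*y + exp(-y)


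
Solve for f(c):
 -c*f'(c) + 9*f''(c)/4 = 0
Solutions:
 f(c) = C1 + C2*erfi(sqrt(2)*c/3)


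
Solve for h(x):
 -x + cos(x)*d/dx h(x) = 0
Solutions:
 h(x) = C1 + Integral(x/cos(x), x)


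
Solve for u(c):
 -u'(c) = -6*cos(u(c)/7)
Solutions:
 -6*c - 7*log(sin(u(c)/7) - 1)/2 + 7*log(sin(u(c)/7) + 1)/2 = C1


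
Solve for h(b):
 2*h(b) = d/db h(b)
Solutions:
 h(b) = C1*exp(2*b)


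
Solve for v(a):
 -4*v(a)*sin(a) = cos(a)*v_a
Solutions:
 v(a) = C1*cos(a)^4


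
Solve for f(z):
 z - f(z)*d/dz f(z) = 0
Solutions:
 f(z) = -sqrt(C1 + z^2)
 f(z) = sqrt(C1 + z^2)


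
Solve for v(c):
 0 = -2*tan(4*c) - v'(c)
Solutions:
 v(c) = C1 + log(cos(4*c))/2


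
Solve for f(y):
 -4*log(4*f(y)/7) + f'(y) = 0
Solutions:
 -Integral(1/(log(_y) - log(7) + 2*log(2)), (_y, f(y)))/4 = C1 - y


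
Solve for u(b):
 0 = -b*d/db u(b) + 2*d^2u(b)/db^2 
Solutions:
 u(b) = C1 + C2*erfi(b/2)


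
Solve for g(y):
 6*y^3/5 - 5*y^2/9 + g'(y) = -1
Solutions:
 g(y) = C1 - 3*y^4/10 + 5*y^3/27 - y


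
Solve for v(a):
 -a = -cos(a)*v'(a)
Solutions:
 v(a) = C1 + Integral(a/cos(a), a)


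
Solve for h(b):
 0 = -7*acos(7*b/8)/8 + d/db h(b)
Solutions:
 h(b) = C1 + 7*b*acos(7*b/8)/8 - sqrt(64 - 49*b^2)/8


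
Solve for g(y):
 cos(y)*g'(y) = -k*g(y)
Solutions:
 g(y) = C1*exp(k*(log(sin(y) - 1) - log(sin(y) + 1))/2)


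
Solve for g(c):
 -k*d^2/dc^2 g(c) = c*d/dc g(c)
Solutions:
 g(c) = C1 + C2*sqrt(k)*erf(sqrt(2)*c*sqrt(1/k)/2)


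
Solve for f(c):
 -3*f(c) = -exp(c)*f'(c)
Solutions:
 f(c) = C1*exp(-3*exp(-c))


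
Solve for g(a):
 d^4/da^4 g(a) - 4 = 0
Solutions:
 g(a) = C1 + C2*a + C3*a^2 + C4*a^3 + a^4/6


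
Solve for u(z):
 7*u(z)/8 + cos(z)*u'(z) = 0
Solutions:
 u(z) = C1*(sin(z) - 1)^(7/16)/(sin(z) + 1)^(7/16)


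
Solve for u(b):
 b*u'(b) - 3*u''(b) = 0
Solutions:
 u(b) = C1 + C2*erfi(sqrt(6)*b/6)


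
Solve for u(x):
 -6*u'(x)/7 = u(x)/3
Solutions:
 u(x) = C1*exp(-7*x/18)


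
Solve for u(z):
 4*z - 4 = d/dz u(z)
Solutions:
 u(z) = C1 + 2*z^2 - 4*z


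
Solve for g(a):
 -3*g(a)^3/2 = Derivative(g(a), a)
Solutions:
 g(a) = -sqrt(-1/(C1 - 3*a))
 g(a) = sqrt(-1/(C1 - 3*a))


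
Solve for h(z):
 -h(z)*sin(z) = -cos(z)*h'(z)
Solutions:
 h(z) = C1/cos(z)


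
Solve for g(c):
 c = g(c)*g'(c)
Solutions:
 g(c) = -sqrt(C1 + c^2)
 g(c) = sqrt(C1 + c^2)


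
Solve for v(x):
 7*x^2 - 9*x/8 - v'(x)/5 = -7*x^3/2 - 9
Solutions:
 v(x) = C1 + 35*x^4/8 + 35*x^3/3 - 45*x^2/16 + 45*x


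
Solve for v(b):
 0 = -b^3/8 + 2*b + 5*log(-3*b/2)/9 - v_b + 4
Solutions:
 v(b) = C1 - b^4/32 + b^2 + 5*b*log(-b)/9 + b*(-5*log(2) + 5*log(3) + 31)/9


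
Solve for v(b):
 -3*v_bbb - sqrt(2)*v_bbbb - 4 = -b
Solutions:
 v(b) = C1 + C2*b + C3*b^2 + C4*exp(-3*sqrt(2)*b/2) + b^4/72 + b^3*(-12 - sqrt(2))/54


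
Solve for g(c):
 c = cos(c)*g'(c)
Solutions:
 g(c) = C1 + Integral(c/cos(c), c)


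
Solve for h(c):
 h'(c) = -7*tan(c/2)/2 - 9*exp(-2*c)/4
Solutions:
 h(c) = C1 - 7*log(tan(c/2)^2 + 1)/2 + 9*exp(-2*c)/8


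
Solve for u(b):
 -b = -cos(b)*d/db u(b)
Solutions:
 u(b) = C1 + Integral(b/cos(b), b)


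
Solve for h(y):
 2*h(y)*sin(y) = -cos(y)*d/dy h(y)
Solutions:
 h(y) = C1*cos(y)^2


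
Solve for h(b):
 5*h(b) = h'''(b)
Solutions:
 h(b) = C3*exp(5^(1/3)*b) + (C1*sin(sqrt(3)*5^(1/3)*b/2) + C2*cos(sqrt(3)*5^(1/3)*b/2))*exp(-5^(1/3)*b/2)


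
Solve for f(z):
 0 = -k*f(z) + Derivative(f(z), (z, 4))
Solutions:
 f(z) = C1*exp(-k^(1/4)*z) + C2*exp(k^(1/4)*z) + C3*exp(-I*k^(1/4)*z) + C4*exp(I*k^(1/4)*z)


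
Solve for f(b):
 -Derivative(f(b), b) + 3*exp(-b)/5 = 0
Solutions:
 f(b) = C1 - 3*exp(-b)/5


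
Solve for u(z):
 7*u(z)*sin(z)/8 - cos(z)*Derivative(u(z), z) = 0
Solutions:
 u(z) = C1/cos(z)^(7/8)


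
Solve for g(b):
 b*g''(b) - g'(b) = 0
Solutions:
 g(b) = C1 + C2*b^2


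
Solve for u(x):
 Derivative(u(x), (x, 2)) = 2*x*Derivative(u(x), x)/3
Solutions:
 u(x) = C1 + C2*erfi(sqrt(3)*x/3)


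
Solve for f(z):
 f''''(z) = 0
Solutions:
 f(z) = C1 + C2*z + C3*z^2 + C4*z^3


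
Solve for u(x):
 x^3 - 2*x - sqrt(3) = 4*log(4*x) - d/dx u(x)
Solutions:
 u(x) = C1 - x^4/4 + x^2 + 4*x*log(x) - 4*x + sqrt(3)*x + x*log(256)


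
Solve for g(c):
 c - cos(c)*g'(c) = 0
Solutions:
 g(c) = C1 + Integral(c/cos(c), c)


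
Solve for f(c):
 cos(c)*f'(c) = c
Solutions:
 f(c) = C1 + Integral(c/cos(c), c)


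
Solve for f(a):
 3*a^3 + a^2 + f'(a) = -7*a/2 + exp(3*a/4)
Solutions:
 f(a) = C1 - 3*a^4/4 - a^3/3 - 7*a^2/4 + 4*exp(3*a/4)/3


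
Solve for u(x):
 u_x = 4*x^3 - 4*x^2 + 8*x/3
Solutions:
 u(x) = C1 + x^4 - 4*x^3/3 + 4*x^2/3


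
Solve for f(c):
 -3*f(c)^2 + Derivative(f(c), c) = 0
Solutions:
 f(c) = -1/(C1 + 3*c)


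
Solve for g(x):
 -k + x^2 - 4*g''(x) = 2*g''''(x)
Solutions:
 g(x) = C1 + C2*x + C3*sin(sqrt(2)*x) + C4*cos(sqrt(2)*x) + x^4/48 + x^2*(-k - 1)/8


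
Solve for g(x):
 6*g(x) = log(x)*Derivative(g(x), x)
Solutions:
 g(x) = C1*exp(6*Integral(1/log(x), x))


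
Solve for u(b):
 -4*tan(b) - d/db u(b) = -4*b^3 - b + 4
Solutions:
 u(b) = C1 + b^4 + b^2/2 - 4*b + 4*log(cos(b))


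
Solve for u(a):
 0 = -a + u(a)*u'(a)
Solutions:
 u(a) = -sqrt(C1 + a^2)
 u(a) = sqrt(C1 + a^2)


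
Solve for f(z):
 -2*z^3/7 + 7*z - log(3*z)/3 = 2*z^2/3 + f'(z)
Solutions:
 f(z) = C1 - z^4/14 - 2*z^3/9 + 7*z^2/2 - z*log(z)/3 - z*log(3)/3 + z/3


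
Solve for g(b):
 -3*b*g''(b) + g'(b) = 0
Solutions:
 g(b) = C1 + C2*b^(4/3)


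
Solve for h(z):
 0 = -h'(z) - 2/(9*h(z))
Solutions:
 h(z) = -sqrt(C1 - 4*z)/3
 h(z) = sqrt(C1 - 4*z)/3


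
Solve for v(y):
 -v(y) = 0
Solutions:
 v(y) = 0


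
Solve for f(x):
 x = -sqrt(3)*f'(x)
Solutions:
 f(x) = C1 - sqrt(3)*x^2/6


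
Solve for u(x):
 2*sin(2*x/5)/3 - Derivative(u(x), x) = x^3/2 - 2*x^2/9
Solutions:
 u(x) = C1 - x^4/8 + 2*x^3/27 - 5*cos(2*x/5)/3


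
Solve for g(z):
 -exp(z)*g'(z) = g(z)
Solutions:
 g(z) = C1*exp(exp(-z))


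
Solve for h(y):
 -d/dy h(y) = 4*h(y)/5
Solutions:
 h(y) = C1*exp(-4*y/5)


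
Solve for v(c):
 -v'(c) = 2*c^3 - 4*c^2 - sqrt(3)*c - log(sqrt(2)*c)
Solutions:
 v(c) = C1 - c^4/2 + 4*c^3/3 + sqrt(3)*c^2/2 + c*log(c) - c + c*log(2)/2


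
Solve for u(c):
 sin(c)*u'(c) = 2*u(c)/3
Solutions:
 u(c) = C1*(cos(c) - 1)^(1/3)/(cos(c) + 1)^(1/3)


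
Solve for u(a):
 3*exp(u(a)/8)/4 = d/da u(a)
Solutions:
 u(a) = 8*log(-1/(C1 + 3*a)) + 40*log(2)


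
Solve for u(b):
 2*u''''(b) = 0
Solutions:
 u(b) = C1 + C2*b + C3*b^2 + C4*b^3


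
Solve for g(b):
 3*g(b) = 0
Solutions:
 g(b) = 0


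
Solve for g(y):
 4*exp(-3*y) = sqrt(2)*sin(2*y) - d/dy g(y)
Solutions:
 g(y) = C1 - sqrt(2)*cos(2*y)/2 + 4*exp(-3*y)/3


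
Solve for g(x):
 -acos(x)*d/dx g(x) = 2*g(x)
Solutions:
 g(x) = C1*exp(-2*Integral(1/acos(x), x))


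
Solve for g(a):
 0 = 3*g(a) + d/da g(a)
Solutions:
 g(a) = C1*exp(-3*a)


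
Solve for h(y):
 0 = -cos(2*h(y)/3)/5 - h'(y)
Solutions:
 y/5 - 3*log(sin(2*h(y)/3) - 1)/4 + 3*log(sin(2*h(y)/3) + 1)/4 = C1


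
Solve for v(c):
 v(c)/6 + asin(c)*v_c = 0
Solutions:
 v(c) = C1*exp(-Integral(1/asin(c), c)/6)


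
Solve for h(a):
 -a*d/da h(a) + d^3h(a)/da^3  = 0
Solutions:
 h(a) = C1 + Integral(C2*airyai(a) + C3*airybi(a), a)


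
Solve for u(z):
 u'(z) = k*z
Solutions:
 u(z) = C1 + k*z^2/2


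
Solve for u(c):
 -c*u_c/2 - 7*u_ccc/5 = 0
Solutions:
 u(c) = C1 + Integral(C2*airyai(-14^(2/3)*5^(1/3)*c/14) + C3*airybi(-14^(2/3)*5^(1/3)*c/14), c)


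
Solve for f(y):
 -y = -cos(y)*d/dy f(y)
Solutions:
 f(y) = C1 + Integral(y/cos(y), y)


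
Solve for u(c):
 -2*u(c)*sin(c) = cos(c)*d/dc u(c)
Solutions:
 u(c) = C1*cos(c)^2


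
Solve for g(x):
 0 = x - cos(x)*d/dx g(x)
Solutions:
 g(x) = C1 + Integral(x/cos(x), x)
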